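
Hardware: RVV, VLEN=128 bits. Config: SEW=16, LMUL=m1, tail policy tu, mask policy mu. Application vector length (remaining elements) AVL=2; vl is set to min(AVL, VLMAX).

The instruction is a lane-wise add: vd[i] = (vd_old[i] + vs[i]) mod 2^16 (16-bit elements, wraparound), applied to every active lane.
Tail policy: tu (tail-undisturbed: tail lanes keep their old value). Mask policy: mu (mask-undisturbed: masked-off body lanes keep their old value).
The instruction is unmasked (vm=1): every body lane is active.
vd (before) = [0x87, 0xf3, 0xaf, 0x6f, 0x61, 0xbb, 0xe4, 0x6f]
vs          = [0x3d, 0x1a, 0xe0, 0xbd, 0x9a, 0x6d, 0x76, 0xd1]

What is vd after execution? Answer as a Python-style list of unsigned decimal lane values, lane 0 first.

vd = [196, 269, 175, 111, 97, 187, 228, 111]

lanes per group: 128·1/16 = 8
AVL=2 ≤ VLMAX=8, so vl = 2
[0] add(0x87,0x3d) = 0xc4
[1] add(0xf3,0x1a) = 0x10d
[2] tail/keep = 0xaf
[3] tail/keep = 0x6f
[4] tail/keep = 0x61
[5] tail/keep = 0xbb
[6] tail/keep = 0xe4
[7] tail/keep = 0x6f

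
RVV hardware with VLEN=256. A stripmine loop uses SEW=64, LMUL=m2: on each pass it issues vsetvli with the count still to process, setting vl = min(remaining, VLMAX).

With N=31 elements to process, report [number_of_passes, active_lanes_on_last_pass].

VLMAX = (256 × 2) / 64 = 8 lanes
iterations = ceil(31/8) = 4; final-pass vl = 7

[iterations, last_vl] = [4, 7]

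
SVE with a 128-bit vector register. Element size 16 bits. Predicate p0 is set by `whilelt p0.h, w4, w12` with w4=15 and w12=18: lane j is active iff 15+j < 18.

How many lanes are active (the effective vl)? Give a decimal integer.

register lanes = 128/16 = 8
p0[j] = (15+j < 18); true for j=0..2 → 3 lanes set

vl = 3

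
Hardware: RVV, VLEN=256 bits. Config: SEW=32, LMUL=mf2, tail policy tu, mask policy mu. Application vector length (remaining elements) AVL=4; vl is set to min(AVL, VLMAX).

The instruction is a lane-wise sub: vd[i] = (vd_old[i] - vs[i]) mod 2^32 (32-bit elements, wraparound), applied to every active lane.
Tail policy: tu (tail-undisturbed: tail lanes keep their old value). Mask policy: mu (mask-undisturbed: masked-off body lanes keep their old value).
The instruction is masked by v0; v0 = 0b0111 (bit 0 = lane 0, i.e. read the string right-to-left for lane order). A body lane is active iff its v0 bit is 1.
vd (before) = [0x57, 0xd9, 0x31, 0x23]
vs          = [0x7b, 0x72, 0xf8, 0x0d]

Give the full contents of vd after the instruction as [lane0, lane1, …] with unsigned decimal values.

lanes per group: 256·1/2/32 = 4
vl = min(AVL, VLMAX) = min(4, 4) = 4
vd[0] sub(0x57,0x7b) -> 0xffffffdc
vd[1] sub(0xd9,0x72) -> 0x67
vd[2] sub(0x31,0xf8) -> 0xffffff39
vd[3] mask-off/keep -> 0x23

vd = [4294967260, 103, 4294967097, 35]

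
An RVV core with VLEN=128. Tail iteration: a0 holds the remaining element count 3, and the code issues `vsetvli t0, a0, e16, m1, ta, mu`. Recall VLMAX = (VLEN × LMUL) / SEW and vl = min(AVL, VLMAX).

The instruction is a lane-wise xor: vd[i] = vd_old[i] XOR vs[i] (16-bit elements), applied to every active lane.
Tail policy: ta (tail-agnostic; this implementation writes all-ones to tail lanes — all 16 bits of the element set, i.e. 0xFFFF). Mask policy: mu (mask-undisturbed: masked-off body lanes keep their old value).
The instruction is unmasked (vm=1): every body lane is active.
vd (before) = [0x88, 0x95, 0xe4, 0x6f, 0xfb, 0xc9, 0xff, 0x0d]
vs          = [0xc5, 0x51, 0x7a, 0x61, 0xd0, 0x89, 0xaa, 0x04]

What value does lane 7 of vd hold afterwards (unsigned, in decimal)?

VLMAX = (128 × 1) / 16 = 8 lanes
vl = min(AVL, VLMAX) = min(3, 8) = 3
[0] xor(0x88,0xc5) = 0x4d
[1] xor(0x95,0x51) = 0xc4
[2] xor(0xe4,0x7a) = 0x9e
[3] tail/ones = 0xffff
[4] tail/ones = 0xffff
[5] tail/ones = 0xffff
[6] tail/ones = 0xffff
[7] tail/ones = 0xffff

vd[7] = 65535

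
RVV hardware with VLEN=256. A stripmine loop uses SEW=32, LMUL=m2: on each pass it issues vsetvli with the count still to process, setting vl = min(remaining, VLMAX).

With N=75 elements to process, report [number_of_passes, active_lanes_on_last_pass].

[iterations, last_vl] = [5, 11]

VLMAX = (256 × 2) / 32 = 16 lanes
75 elements at 16/iter → 5 passes, remainder 11 on the last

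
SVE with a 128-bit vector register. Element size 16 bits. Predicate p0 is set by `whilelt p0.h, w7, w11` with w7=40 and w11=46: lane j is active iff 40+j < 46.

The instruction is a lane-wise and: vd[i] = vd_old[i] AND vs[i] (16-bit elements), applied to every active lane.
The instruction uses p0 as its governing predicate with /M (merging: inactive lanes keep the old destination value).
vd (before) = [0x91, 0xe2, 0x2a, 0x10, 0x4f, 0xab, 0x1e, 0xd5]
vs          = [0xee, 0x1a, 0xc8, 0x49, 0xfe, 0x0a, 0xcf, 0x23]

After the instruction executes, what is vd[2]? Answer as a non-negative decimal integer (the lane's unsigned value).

vd[2] = 8

128-bit reg / 16-bit elem → 8 lanes
p0[j] = (40+j < 46); true for j=0..5 → 6 lanes set
lane  0: and(0x91,0xee) ⇒ 0x80
lane  1: and(0xe2,0x1a) ⇒ 0x02
lane  2: and(0x2a,0xc8) ⇒ 0x08
lane  3: and(0x10,0x49) ⇒ 0x00
lane  4: and(0x4f,0xfe) ⇒ 0x4e
lane  5: and(0xab,0x0a) ⇒ 0x0a
lane  6: tail/keep ⇒ 0x1e
lane  7: tail/keep ⇒ 0xd5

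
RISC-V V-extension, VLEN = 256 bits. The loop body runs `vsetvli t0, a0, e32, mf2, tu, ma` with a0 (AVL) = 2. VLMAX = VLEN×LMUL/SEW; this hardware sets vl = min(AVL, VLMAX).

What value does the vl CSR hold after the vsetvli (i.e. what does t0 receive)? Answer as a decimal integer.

vl = 2

lanes per group: 256·1/2/32 = 4
vl ← min(2, 4) = 2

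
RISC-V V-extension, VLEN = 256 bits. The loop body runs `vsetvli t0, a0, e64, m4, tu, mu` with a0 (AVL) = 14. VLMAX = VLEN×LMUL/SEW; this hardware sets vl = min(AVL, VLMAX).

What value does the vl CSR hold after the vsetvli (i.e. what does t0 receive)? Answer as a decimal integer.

VLMAX = (256 × 4) / 64 = 16 lanes
AVL=14 ≤ VLMAX=16, so vl = 14

vl = 14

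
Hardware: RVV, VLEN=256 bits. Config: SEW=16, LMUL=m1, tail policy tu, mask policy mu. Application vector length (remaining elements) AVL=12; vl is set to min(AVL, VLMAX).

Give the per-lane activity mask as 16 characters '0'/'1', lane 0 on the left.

VLMAX = VLEN×LMUL/SEW = 256×1/16 = 16
AVL=12 ≤ VLMAX=16, so vl = 12
bits (lane 0 leftmost): 1111111111110000

predicate = 1111111111110000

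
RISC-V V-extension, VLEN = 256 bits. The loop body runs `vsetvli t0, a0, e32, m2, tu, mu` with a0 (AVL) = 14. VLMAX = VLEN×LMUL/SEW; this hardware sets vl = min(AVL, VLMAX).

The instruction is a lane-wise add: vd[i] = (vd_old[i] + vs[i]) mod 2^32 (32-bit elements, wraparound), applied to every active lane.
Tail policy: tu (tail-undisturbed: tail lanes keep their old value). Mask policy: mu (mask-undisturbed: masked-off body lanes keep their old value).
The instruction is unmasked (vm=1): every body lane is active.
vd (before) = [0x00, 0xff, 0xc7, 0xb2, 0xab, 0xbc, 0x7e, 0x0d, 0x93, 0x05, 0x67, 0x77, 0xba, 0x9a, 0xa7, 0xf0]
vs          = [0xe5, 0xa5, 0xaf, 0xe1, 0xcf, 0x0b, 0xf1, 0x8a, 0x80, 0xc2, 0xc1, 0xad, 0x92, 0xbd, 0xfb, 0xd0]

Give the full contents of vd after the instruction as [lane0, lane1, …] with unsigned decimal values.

vd = [229, 420, 374, 403, 378, 199, 367, 151, 275, 199, 296, 292, 332, 343, 167, 240]

VLMAX = (256 × 2) / 32 = 16 lanes
vl ← min(14, 16) = 14
[0] add(0x00,0xe5) = 0xe5
[1] add(0xff,0xa5) = 0x1a4
[2] add(0xc7,0xaf) = 0x176
[3] add(0xb2,0xe1) = 0x193
[4] add(0xab,0xcf) = 0x17a
[5] add(0xbc,0x0b) = 0xc7
[6] add(0x7e,0xf1) = 0x16f
[7] add(0x0d,0x8a) = 0x97
[8] add(0x93,0x80) = 0x113
[9] add(0x05,0xc2) = 0xc7
[10] add(0x67,0xc1) = 0x128
[11] add(0x77,0xad) = 0x124
[12] add(0xba,0x92) = 0x14c
[13] add(0x9a,0xbd) = 0x157
[14] tail/keep = 0xa7
[15] tail/keep = 0xf0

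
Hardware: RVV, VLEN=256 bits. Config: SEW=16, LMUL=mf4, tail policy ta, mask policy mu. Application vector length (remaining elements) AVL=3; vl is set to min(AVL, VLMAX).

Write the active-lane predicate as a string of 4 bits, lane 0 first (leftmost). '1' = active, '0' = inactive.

predicate = 1110

VLMAX = VLEN×LMUL/SEW = 256×1/4/16 = 4
vl = min(AVL, VLMAX) = min(3, 4) = 3
bits (lane 0 leftmost): 1110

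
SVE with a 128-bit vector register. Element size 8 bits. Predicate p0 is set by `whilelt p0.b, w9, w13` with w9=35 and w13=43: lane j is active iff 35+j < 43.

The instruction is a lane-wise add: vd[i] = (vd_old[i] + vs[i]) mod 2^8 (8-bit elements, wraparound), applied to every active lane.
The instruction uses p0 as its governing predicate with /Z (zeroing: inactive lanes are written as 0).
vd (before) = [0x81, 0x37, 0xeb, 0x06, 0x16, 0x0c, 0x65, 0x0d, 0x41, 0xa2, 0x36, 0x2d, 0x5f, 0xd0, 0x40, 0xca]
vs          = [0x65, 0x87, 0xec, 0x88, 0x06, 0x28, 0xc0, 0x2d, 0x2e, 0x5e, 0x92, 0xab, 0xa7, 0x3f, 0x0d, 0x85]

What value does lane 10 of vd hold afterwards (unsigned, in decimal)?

register lanes = 128/8 = 16
whilelt: lane j active iff 35+j < 43 → j < 8 → 8 active
  i=0: add(0x81,0x65) → 230
  i=1: add(0x37,0x87) → 190
  i=2: add(0xeb,0xec) → 215
  i=3: add(0x06,0x88) → 142
  i=4: add(0x16,0x06) → 28
  i=5: add(0x0c,0x28) → 52
  i=6: add(0x65,0xc0) → 37
  i=7: add(0x0d,0x2d) → 58
  i=8: tail/zero → 0
  i=9: tail/zero → 0
  i=10: tail/zero → 0
  i=11: tail/zero → 0
  i=12: tail/zero → 0
  i=13: tail/zero → 0
  i=14: tail/zero → 0
  i=15: tail/zero → 0

vd[10] = 0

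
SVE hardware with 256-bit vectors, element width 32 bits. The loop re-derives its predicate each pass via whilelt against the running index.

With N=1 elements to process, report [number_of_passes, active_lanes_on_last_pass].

[iterations, last_vl] = [1, 1]

lane count: 256 div 32 = 8
1 elements at 8/iter → 1 passes, remainder 1 on the last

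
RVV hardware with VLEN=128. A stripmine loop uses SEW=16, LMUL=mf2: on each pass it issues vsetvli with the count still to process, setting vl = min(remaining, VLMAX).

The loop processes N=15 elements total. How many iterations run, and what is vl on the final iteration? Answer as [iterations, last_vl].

[iterations, last_vl] = [4, 3]

VLMAX = (128 × 1/2) / 16 = 4 lanes
15 elements at 4/iter → 4 passes, remainder 3 on the last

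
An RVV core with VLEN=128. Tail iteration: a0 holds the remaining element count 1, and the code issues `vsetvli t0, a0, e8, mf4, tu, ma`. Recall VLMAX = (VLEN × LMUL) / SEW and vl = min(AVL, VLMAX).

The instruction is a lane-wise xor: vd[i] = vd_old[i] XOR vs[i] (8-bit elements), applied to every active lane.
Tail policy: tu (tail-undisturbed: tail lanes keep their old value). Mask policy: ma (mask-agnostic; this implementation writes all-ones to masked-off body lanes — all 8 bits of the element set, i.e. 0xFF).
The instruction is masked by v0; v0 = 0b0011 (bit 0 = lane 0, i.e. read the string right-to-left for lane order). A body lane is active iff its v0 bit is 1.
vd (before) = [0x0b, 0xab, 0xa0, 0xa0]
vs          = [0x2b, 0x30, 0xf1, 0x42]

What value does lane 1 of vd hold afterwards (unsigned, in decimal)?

lanes per group: 128·1/4/8 = 4
vl ← min(1, 4) = 1
  i=0: xor(0x0b,0x2b) → 32
  i=1: tail/keep → 171
  i=2: tail/keep → 160
  i=3: tail/keep → 160

vd[1] = 171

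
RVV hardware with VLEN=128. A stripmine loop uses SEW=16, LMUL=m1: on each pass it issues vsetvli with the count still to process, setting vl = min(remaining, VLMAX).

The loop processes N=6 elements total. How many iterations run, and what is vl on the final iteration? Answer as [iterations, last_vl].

[iterations, last_vl] = [1, 6]

lanes per group: 128·1/16 = 8
6 elements at 8/iter → 1 passes, remainder 6 on the last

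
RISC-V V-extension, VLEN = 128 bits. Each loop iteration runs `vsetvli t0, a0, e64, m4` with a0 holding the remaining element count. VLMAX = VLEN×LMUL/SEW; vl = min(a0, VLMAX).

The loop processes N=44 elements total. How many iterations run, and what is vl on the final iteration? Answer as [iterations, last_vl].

VLMAX = VLEN×LMUL/SEW = 128×4/64 = 8
N=44: ⌈44/8⌉ = 6 iters; last vl = 44 − 5×8 = 4

[iterations, last_vl] = [6, 4]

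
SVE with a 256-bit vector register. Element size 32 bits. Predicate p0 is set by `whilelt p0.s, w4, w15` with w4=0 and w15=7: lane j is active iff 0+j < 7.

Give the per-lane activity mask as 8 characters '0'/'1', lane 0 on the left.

predicate = 11111110

lane count: 256 div 32 = 8
whilelt: lane j active iff 0+j < 7 → j < 7 → 7 active
bits (lane 0 leftmost): 11111110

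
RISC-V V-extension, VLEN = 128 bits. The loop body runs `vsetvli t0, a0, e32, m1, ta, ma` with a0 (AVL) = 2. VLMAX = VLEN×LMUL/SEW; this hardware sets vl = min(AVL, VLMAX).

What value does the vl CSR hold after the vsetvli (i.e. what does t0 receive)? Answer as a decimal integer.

lanes per group: 128·1/32 = 4
vl ← min(2, 4) = 2

vl = 2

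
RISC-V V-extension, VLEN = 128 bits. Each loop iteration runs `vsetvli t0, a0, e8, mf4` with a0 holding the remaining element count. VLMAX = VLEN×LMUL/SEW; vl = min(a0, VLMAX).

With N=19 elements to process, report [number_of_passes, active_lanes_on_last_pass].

[iterations, last_vl] = [5, 3]

VLMAX = VLEN×LMUL/SEW = 128×1/4/8 = 4
iterations = ceil(19/4) = 5; final-pass vl = 3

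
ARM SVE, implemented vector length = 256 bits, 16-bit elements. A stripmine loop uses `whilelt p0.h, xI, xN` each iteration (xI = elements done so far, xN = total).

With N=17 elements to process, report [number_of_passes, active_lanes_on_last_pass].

[iterations, last_vl] = [2, 1]

256-bit reg / 16-bit elem → 16 lanes
N=17: ⌈17/16⌉ = 2 iters; last vl = 17 − 1×16 = 1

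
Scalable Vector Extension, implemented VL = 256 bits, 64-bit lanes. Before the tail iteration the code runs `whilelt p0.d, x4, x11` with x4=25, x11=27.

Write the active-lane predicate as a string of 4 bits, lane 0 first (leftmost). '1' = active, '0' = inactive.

register lanes = 256/64 = 4
p0[j] = (25+j < 27); true for j=0..1 → 2 lanes set
bits (lane 0 leftmost): 1100

predicate = 1100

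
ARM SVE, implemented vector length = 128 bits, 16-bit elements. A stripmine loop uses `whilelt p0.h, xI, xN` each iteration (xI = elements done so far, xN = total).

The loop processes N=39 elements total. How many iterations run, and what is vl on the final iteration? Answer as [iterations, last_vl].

[iterations, last_vl] = [5, 7]

register lanes = 128/16 = 8
iterations = ceil(39/8) = 5; final-pass vl = 7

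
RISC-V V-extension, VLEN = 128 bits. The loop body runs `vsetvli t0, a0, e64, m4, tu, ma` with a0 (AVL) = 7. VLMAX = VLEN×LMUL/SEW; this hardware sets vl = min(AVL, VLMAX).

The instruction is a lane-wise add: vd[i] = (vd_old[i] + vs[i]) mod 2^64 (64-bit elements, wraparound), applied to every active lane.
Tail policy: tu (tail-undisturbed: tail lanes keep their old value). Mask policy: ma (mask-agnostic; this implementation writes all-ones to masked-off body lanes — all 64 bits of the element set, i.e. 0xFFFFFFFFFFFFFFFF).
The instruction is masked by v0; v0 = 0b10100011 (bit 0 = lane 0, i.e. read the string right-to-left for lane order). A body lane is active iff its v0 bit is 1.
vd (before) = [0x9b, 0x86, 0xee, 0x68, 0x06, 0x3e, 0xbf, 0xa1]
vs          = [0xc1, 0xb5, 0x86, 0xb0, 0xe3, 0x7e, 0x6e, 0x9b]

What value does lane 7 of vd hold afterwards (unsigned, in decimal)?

VLMAX = (128 × 4) / 64 = 8 lanes
AVL=7 ≤ VLMAX=8, so vl = 7
lane  0: add(0x9b,0xc1) ⇒ 0x15c
lane  1: add(0x86,0xb5) ⇒ 0x13b
lane  2: mask-off/ones ⇒ 0xffffffffffffffff
lane  3: mask-off/ones ⇒ 0xffffffffffffffff
lane  4: mask-off/ones ⇒ 0xffffffffffffffff
lane  5: add(0x3e,0x7e) ⇒ 0xbc
lane  6: mask-off/ones ⇒ 0xffffffffffffffff
lane  7: tail/keep ⇒ 0xa1

vd[7] = 161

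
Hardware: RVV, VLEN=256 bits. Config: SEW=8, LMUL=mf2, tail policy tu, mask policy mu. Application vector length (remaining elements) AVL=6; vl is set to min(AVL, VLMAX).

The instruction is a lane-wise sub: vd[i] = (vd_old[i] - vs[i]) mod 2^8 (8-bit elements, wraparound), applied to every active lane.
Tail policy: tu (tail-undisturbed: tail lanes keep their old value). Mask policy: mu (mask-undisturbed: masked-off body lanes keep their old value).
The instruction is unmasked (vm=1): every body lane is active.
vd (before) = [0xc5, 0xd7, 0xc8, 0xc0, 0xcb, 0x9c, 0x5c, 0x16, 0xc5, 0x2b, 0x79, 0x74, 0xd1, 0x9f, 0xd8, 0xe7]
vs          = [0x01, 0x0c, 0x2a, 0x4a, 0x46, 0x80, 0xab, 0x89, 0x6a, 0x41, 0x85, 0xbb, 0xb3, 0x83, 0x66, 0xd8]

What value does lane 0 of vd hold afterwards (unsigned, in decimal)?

lanes per group: 256·1/2/8 = 16
vl = min(AVL, VLMAX) = min(6, 16) = 6
lane  0: sub(0xc5,0x01) ⇒ 0xc4
lane  1: sub(0xd7,0x0c) ⇒ 0xcb
lane  2: sub(0xc8,0x2a) ⇒ 0x9e
lane  3: sub(0xc0,0x4a) ⇒ 0x76
lane  4: sub(0xcb,0x46) ⇒ 0x85
lane  5: sub(0x9c,0x80) ⇒ 0x1c
lane  6: tail/keep ⇒ 0x5c
lane  7: tail/keep ⇒ 0x16
lane  8: tail/keep ⇒ 0xc5
lane  9: tail/keep ⇒ 0x2b
lane 10: tail/keep ⇒ 0x79
lane 11: tail/keep ⇒ 0x74
lane 12: tail/keep ⇒ 0xd1
lane 13: tail/keep ⇒ 0x9f
lane 14: tail/keep ⇒ 0xd8
lane 15: tail/keep ⇒ 0xe7

vd[0] = 196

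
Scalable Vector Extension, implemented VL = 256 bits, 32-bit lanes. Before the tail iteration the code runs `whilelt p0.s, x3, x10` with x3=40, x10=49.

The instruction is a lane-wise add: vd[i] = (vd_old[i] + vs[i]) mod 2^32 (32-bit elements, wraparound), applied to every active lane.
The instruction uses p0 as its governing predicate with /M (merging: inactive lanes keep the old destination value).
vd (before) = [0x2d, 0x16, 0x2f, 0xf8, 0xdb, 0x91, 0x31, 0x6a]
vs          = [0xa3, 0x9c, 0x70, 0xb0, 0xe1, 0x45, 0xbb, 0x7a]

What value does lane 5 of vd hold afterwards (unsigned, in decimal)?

256-bit reg / 32-bit elem → 8 lanes
p0[j] = (40+j < 49); true for j=0..7 → 8 lanes set
  i=0: add(0x2d,0xa3) → 208
  i=1: add(0x16,0x9c) → 178
  i=2: add(0x2f,0x70) → 159
  i=3: add(0xf8,0xb0) → 424
  i=4: add(0xdb,0xe1) → 444
  i=5: add(0x91,0x45) → 214
  i=6: add(0x31,0xbb) → 236
  i=7: add(0x6a,0x7a) → 228

vd[5] = 214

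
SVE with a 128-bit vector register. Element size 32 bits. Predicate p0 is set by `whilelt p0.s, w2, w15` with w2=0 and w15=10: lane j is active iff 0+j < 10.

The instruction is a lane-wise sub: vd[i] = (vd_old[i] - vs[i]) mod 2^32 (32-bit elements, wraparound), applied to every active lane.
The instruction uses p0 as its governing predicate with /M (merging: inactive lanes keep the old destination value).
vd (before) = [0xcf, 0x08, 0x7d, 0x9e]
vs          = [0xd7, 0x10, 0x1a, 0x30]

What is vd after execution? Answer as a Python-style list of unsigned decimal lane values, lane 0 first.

vd = [4294967288, 4294967288, 99, 110]

lane count: 128 div 32 = 4
active while 0+j < 10, i.e. j ∈ [0,10) capped at 4 ⇒ 4
lane  0: sub(0xcf,0xd7) ⇒ 0xfffffff8
lane  1: sub(0x08,0x10) ⇒ 0xfffffff8
lane  2: sub(0x7d,0x1a) ⇒ 0x63
lane  3: sub(0x9e,0x30) ⇒ 0x6e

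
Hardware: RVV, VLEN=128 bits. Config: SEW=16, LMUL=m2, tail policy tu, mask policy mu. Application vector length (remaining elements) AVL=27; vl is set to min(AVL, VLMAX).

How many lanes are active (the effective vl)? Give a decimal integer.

VLMAX = (128 × 2) / 16 = 16 lanes
vl ← min(27, 16) = 16

vl = 16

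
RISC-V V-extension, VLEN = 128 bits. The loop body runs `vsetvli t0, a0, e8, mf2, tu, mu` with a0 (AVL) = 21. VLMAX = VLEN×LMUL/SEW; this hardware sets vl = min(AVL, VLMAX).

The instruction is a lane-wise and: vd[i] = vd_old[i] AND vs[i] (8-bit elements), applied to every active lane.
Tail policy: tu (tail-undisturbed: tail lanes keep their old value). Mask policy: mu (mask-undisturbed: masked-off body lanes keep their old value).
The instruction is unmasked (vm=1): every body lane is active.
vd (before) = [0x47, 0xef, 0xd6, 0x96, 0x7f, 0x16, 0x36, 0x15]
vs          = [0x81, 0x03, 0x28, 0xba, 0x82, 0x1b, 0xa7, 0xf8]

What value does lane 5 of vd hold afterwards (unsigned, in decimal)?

vd[5] = 18

lanes per group: 128·1/2/8 = 8
AVL=21 > VLMAX=8, so vl = 8
lane  0: and(0x47,0x81) ⇒ 0x01
lane  1: and(0xef,0x03) ⇒ 0x03
lane  2: and(0xd6,0x28) ⇒ 0x00
lane  3: and(0x96,0xba) ⇒ 0x92
lane  4: and(0x7f,0x82) ⇒ 0x02
lane  5: and(0x16,0x1b) ⇒ 0x12
lane  6: and(0x36,0xa7) ⇒ 0x26
lane  7: and(0x15,0xf8) ⇒ 0x10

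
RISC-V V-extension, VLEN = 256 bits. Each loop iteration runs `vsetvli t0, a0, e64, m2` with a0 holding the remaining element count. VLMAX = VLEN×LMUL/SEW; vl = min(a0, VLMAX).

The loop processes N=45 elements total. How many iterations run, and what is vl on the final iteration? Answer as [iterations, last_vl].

VLMAX = VLEN×LMUL/SEW = 256×2/64 = 8
N=45: ⌈45/8⌉ = 6 iters; last vl = 45 − 5×8 = 5

[iterations, last_vl] = [6, 5]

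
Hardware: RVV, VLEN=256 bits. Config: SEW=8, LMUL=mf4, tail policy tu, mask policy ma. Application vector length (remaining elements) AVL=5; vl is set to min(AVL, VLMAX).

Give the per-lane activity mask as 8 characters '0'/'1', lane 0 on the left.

predicate = 11111000

VLMAX = VLEN×LMUL/SEW = 256×1/4/8 = 8
AVL=5 ≤ VLMAX=8, so vl = 5
bits (lane 0 leftmost): 11111000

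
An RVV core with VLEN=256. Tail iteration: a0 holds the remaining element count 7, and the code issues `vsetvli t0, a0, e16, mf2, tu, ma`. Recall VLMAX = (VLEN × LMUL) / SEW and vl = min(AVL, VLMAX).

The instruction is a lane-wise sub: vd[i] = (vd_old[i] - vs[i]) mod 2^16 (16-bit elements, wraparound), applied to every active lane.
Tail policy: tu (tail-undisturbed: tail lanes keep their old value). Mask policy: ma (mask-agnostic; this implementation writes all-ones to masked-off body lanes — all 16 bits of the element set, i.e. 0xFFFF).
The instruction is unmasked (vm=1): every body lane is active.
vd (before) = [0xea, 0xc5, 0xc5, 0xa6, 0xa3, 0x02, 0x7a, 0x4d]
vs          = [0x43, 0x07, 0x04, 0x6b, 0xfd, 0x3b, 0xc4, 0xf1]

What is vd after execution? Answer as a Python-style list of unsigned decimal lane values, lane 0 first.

vd = [167, 190, 193, 59, 65446, 65479, 65462, 77]

lanes per group: 256·1/2/16 = 8
vl ← min(7, 8) = 7
lane  0: sub(0xea,0x43) ⇒ 0xa7
lane  1: sub(0xc5,0x07) ⇒ 0xbe
lane  2: sub(0xc5,0x04) ⇒ 0xc1
lane  3: sub(0xa6,0x6b) ⇒ 0x3b
lane  4: sub(0xa3,0xfd) ⇒ 0xffa6
lane  5: sub(0x02,0x3b) ⇒ 0xffc7
lane  6: sub(0x7a,0xc4) ⇒ 0xffb6
lane  7: tail/keep ⇒ 0x4d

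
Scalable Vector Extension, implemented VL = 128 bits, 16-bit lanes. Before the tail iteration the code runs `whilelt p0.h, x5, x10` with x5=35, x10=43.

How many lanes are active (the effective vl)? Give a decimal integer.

lane count: 128 div 16 = 8
whilelt: lane j active iff 35+j < 43 → j < 8 → 8 active

vl = 8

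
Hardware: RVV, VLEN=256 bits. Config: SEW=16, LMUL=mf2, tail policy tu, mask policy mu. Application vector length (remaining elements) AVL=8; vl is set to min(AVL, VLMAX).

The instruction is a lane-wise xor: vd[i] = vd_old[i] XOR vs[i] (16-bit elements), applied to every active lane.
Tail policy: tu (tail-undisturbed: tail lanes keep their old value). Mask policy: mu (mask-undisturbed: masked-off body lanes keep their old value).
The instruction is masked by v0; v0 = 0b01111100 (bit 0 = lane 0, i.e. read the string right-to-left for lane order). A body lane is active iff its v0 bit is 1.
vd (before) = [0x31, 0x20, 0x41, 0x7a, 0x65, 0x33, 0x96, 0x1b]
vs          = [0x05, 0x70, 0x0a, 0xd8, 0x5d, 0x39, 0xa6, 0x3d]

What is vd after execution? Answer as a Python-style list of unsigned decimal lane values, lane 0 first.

vd = [49, 32, 75, 162, 56, 10, 48, 27]

VLMAX = VLEN×LMUL/SEW = 256×1/2/16 = 8
vl = min(AVL, VLMAX) = min(8, 8) = 8
  i=0: mask-off/keep → 49
  i=1: mask-off/keep → 32
  i=2: xor(0x41,0x0a) → 75
  i=3: xor(0x7a,0xd8) → 162
  i=4: xor(0x65,0x5d) → 56
  i=5: xor(0x33,0x39) → 10
  i=6: xor(0x96,0xa6) → 48
  i=7: mask-off/keep → 27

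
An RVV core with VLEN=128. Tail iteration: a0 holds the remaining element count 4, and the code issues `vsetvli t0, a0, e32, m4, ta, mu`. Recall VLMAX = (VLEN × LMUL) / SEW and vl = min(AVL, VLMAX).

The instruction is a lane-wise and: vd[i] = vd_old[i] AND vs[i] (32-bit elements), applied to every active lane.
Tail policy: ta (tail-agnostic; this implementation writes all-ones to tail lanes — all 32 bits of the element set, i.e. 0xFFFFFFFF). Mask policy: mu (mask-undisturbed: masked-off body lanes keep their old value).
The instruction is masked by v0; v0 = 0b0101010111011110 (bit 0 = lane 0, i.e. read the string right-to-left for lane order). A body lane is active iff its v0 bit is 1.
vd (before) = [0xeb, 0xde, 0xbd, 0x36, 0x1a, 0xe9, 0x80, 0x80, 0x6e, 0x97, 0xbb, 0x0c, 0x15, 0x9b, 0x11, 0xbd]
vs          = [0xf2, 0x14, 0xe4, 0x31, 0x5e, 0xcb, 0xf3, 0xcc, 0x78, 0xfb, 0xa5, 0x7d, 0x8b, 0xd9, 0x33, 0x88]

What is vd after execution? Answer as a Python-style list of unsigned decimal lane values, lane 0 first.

lanes per group: 128·4/32 = 16
vl ← min(4, 16) = 4
vd[0] mask-off/keep -> 0xeb
vd[1] and(0xde,0x14) -> 0x14
vd[2] and(0xbd,0xe4) -> 0xa4
vd[3] and(0x36,0x31) -> 0x30
vd[4] tail/ones -> 0xffffffff
vd[5] tail/ones -> 0xffffffff
vd[6] tail/ones -> 0xffffffff
vd[7] tail/ones -> 0xffffffff
vd[8] tail/ones -> 0xffffffff
vd[9] tail/ones -> 0xffffffff
vd[10] tail/ones -> 0xffffffff
vd[11] tail/ones -> 0xffffffff
vd[12] tail/ones -> 0xffffffff
vd[13] tail/ones -> 0xffffffff
vd[14] tail/ones -> 0xffffffff
vd[15] tail/ones -> 0xffffffff

vd = [235, 20, 164, 48, 4294967295, 4294967295, 4294967295, 4294967295, 4294967295, 4294967295, 4294967295, 4294967295, 4294967295, 4294967295, 4294967295, 4294967295]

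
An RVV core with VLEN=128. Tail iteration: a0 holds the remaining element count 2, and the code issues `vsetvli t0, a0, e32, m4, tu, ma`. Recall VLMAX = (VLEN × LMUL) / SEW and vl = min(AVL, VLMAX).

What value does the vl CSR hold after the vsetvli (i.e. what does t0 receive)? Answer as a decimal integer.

lanes per group: 128·4/32 = 16
vl ← min(2, 16) = 2

vl = 2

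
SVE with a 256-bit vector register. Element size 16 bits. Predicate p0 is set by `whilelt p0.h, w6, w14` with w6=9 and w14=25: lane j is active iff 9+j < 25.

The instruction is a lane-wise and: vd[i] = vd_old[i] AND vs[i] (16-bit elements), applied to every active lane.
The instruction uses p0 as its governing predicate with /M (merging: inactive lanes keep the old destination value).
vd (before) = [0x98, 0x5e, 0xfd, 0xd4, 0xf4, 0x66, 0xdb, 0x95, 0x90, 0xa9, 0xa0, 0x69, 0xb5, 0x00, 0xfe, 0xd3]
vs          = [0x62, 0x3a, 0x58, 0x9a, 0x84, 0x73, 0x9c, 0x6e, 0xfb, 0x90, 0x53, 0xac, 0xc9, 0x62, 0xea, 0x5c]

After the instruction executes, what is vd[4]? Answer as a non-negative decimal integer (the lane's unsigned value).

256-bit reg / 16-bit elem → 16 lanes
active while 9+j < 25, i.e. j ∈ [0,16) capped at 16 ⇒ 16
vd[0] and(0x98,0x62) -> 0x00
vd[1] and(0x5e,0x3a) -> 0x1a
vd[2] and(0xfd,0x58) -> 0x58
vd[3] and(0xd4,0x9a) -> 0x90
vd[4] and(0xf4,0x84) -> 0x84
vd[5] and(0x66,0x73) -> 0x62
vd[6] and(0xdb,0x9c) -> 0x98
vd[7] and(0x95,0x6e) -> 0x04
vd[8] and(0x90,0xfb) -> 0x90
vd[9] and(0xa9,0x90) -> 0x80
vd[10] and(0xa0,0x53) -> 0x00
vd[11] and(0x69,0xac) -> 0x28
vd[12] and(0xb5,0xc9) -> 0x81
vd[13] and(0x00,0x62) -> 0x00
vd[14] and(0xfe,0xea) -> 0xea
vd[15] and(0xd3,0x5c) -> 0x50

vd[4] = 132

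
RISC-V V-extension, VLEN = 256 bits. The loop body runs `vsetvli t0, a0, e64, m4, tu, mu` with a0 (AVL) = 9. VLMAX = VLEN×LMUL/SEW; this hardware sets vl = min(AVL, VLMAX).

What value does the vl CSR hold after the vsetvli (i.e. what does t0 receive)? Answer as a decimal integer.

VLMAX = VLEN×LMUL/SEW = 256×4/64 = 16
vl = min(AVL, VLMAX) = min(9, 16) = 9

vl = 9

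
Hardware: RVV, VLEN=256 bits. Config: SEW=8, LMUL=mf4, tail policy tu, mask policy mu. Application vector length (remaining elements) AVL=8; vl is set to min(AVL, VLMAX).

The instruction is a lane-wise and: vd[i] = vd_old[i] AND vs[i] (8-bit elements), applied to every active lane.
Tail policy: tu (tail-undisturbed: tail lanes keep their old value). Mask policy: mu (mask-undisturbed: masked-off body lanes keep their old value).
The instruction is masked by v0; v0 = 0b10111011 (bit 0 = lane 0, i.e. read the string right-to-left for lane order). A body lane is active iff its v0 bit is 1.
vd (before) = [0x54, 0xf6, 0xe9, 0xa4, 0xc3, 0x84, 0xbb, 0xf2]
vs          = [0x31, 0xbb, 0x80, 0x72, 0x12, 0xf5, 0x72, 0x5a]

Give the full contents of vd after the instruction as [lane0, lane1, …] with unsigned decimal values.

vd = [16, 178, 233, 32, 2, 132, 187, 82]

VLMAX = VLEN×LMUL/SEW = 256×1/4/8 = 8
vl = min(AVL, VLMAX) = min(8, 8) = 8
[0] and(0x54,0x31) = 0x10
[1] and(0xf6,0xbb) = 0xb2
[2] mask-off/keep = 0xe9
[3] and(0xa4,0x72) = 0x20
[4] and(0xc3,0x12) = 0x02
[5] and(0x84,0xf5) = 0x84
[6] mask-off/keep = 0xbb
[7] and(0xf2,0x5a) = 0x52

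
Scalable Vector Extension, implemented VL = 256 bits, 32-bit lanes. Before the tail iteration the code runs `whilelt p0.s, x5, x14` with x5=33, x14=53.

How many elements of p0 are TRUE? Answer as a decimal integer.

register lanes = 256/32 = 8
whilelt: lane j active iff 33+j < 53 → j < 20 → 8 active

vl = 8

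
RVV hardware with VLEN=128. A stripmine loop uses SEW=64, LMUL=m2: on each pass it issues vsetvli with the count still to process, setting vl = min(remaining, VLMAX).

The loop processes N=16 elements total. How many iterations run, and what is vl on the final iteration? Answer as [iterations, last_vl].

VLMAX = (128 × 2) / 64 = 4 lanes
iterations = ceil(16/4) = 4; final-pass vl = 4

[iterations, last_vl] = [4, 4]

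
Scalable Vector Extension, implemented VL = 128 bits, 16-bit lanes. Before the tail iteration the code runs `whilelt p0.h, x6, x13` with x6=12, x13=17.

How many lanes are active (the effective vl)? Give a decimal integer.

vl = 5

lane count: 128 div 16 = 8
p0[j] = (12+j < 17); true for j=0..4 → 5 lanes set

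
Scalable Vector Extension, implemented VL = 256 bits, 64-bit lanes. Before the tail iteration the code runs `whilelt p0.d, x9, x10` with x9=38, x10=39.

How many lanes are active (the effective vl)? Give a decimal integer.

register lanes = 256/64 = 4
active while 38+j < 39, i.e. j ∈ [0,1) capped at 4 ⇒ 1

vl = 1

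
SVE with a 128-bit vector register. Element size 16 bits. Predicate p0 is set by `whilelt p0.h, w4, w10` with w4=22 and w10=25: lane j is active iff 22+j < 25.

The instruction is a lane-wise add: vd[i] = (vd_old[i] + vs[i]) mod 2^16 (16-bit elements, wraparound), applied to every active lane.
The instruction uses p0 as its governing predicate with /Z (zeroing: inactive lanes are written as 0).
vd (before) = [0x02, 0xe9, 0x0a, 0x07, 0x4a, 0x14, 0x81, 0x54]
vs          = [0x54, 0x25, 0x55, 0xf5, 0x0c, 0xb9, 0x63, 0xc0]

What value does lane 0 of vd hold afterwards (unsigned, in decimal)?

register lanes = 128/16 = 8
active while 22+j < 25, i.e. j ∈ [0,3) capped at 8 ⇒ 3
vd[0] add(0x02,0x54) -> 0x56
vd[1] add(0xe9,0x25) -> 0x10e
vd[2] add(0x0a,0x55) -> 0x5f
vd[3] tail/zero -> 0x00
vd[4] tail/zero -> 0x00
vd[5] tail/zero -> 0x00
vd[6] tail/zero -> 0x00
vd[7] tail/zero -> 0x00

vd[0] = 86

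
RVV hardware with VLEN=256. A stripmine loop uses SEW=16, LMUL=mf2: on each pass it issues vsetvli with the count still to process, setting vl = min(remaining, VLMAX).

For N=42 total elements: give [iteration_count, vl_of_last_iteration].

VLMAX = VLEN×LMUL/SEW = 256×1/2/16 = 8
iterations = ceil(42/8) = 6; final-pass vl = 2

[iterations, last_vl] = [6, 2]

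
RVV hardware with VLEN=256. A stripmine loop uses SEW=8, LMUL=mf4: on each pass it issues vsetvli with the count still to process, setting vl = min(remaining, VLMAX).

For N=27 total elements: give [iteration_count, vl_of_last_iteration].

[iterations, last_vl] = [4, 3]

lanes per group: 256·1/4/8 = 8
27 elements at 8/iter → 4 passes, remainder 3 on the last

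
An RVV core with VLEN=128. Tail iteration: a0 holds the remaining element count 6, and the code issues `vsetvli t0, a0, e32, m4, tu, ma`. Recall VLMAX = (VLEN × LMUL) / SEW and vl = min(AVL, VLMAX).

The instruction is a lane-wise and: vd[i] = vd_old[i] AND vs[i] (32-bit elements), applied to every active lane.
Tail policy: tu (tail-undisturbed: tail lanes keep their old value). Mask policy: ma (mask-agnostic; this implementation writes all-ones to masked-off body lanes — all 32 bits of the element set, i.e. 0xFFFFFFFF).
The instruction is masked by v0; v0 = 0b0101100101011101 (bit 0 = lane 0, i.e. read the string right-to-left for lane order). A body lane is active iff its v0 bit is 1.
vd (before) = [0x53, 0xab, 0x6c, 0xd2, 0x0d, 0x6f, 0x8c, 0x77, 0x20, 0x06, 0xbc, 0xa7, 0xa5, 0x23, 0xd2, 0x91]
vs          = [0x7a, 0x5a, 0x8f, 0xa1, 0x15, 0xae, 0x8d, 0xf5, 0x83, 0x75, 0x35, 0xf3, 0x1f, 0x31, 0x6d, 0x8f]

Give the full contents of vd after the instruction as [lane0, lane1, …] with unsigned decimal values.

VLMAX = VLEN×LMUL/SEW = 128×4/32 = 16
vl = min(AVL, VLMAX) = min(6, 16) = 6
  i=0: and(0x53,0x7a) → 82
  i=1: mask-off/ones → 4294967295
  i=2: and(0x6c,0x8f) → 12
  i=3: and(0xd2,0xa1) → 128
  i=4: and(0x0d,0x15) → 5
  i=5: mask-off/ones → 4294967295
  i=6: tail/keep → 140
  i=7: tail/keep → 119
  i=8: tail/keep → 32
  i=9: tail/keep → 6
  i=10: tail/keep → 188
  i=11: tail/keep → 167
  i=12: tail/keep → 165
  i=13: tail/keep → 35
  i=14: tail/keep → 210
  i=15: tail/keep → 145

vd = [82, 4294967295, 12, 128, 5, 4294967295, 140, 119, 32, 6, 188, 167, 165, 35, 210, 145]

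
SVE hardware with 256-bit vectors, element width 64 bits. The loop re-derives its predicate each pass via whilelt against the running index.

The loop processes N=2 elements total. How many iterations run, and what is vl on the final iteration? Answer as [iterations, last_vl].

256-bit reg / 64-bit elem → 4 lanes
N=2: ⌈2/4⌉ = 1 iters; last vl = 2 − 0×4 = 2

[iterations, last_vl] = [1, 2]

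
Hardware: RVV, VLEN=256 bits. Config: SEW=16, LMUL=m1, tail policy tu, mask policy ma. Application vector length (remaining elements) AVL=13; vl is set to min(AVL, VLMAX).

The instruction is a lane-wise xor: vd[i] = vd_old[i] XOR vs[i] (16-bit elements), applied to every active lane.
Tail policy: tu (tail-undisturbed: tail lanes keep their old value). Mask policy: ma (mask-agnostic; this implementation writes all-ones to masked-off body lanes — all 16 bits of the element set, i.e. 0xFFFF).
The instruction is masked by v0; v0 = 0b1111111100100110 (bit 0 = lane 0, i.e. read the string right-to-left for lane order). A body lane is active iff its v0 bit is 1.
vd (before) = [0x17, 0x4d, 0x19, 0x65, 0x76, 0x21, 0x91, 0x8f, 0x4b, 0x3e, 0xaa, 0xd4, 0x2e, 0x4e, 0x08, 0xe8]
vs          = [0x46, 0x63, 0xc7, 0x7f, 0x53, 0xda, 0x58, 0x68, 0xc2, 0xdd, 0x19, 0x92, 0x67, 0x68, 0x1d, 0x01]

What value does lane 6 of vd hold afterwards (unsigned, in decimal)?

VLMAX = VLEN×LMUL/SEW = 256×1/16 = 16
AVL=13 ≤ VLMAX=16, so vl = 13
[0] mask-off/ones = 0xffff
[1] xor(0x4d,0x63) = 0x2e
[2] xor(0x19,0xc7) = 0xde
[3] mask-off/ones = 0xffff
[4] mask-off/ones = 0xffff
[5] xor(0x21,0xda) = 0xfb
[6] mask-off/ones = 0xffff
[7] mask-off/ones = 0xffff
[8] xor(0x4b,0xc2) = 0x89
[9] xor(0x3e,0xdd) = 0xe3
[10] xor(0xaa,0x19) = 0xb3
[11] xor(0xd4,0x92) = 0x46
[12] xor(0x2e,0x67) = 0x49
[13] tail/keep = 0x4e
[14] tail/keep = 0x08
[15] tail/keep = 0xe8

vd[6] = 65535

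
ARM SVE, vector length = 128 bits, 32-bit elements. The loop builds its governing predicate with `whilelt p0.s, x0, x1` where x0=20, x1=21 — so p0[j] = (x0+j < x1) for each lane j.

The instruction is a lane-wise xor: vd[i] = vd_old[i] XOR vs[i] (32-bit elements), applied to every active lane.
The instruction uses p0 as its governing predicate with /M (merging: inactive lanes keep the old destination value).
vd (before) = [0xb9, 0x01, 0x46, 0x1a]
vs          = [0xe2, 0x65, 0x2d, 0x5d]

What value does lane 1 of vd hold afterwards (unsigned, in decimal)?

register lanes = 128/32 = 4
p0[j] = (20+j < 21); true for j=0..0 → 1 lanes set
  i=0: xor(0xb9,0xe2) → 91
  i=1: tail/keep → 1
  i=2: tail/keep → 70
  i=3: tail/keep → 26

vd[1] = 1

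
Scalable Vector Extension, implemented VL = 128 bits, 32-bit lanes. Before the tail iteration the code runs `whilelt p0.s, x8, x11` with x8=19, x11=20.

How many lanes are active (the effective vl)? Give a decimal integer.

register lanes = 128/32 = 4
whilelt: lane j active iff 19+j < 20 → j < 1 → 1 active

vl = 1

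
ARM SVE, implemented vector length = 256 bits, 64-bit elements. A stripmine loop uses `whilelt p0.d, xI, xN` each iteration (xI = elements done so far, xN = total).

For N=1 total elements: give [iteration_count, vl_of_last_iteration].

[iterations, last_vl] = [1, 1]

lane count: 256 div 64 = 4
1 elements at 4/iter → 1 passes, remainder 1 on the last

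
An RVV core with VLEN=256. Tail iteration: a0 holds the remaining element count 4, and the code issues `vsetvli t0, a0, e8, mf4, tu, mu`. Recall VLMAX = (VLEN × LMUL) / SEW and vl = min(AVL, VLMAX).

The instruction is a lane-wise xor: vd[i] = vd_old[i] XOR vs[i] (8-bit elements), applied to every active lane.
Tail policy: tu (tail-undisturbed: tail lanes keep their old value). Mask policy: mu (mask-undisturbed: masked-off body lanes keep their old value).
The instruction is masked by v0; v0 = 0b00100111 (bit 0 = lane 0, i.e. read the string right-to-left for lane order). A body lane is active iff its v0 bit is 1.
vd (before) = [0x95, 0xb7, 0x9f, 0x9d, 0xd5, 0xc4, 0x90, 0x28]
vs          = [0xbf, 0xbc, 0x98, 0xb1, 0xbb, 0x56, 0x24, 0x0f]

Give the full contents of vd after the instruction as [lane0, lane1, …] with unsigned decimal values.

lanes per group: 256·1/4/8 = 8
vl = min(AVL, VLMAX) = min(4, 8) = 4
vd[0] xor(0x95,0xbf) -> 0x2a
vd[1] xor(0xb7,0xbc) -> 0x0b
vd[2] xor(0x9f,0x98) -> 0x07
vd[3] mask-off/keep -> 0x9d
vd[4] tail/keep -> 0xd5
vd[5] tail/keep -> 0xc4
vd[6] tail/keep -> 0x90
vd[7] tail/keep -> 0x28

vd = [42, 11, 7, 157, 213, 196, 144, 40]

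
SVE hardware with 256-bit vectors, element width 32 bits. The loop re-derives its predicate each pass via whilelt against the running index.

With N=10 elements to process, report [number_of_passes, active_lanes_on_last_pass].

lane count: 256 div 32 = 8
10 elements at 8/iter → 2 passes, remainder 2 on the last

[iterations, last_vl] = [2, 2]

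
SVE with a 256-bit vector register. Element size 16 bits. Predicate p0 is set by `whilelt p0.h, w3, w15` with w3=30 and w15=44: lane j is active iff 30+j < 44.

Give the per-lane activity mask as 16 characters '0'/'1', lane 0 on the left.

register lanes = 256/16 = 16
whilelt: lane j active iff 30+j < 44 → j < 14 → 14 active
bits (lane 0 leftmost): 1111111111111100

predicate = 1111111111111100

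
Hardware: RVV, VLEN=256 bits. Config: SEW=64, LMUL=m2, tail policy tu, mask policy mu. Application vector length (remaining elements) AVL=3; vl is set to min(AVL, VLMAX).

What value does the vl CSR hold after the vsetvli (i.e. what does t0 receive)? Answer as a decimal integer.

VLMAX = (256 × 2) / 64 = 8 lanes
AVL=3 ≤ VLMAX=8, so vl = 3

vl = 3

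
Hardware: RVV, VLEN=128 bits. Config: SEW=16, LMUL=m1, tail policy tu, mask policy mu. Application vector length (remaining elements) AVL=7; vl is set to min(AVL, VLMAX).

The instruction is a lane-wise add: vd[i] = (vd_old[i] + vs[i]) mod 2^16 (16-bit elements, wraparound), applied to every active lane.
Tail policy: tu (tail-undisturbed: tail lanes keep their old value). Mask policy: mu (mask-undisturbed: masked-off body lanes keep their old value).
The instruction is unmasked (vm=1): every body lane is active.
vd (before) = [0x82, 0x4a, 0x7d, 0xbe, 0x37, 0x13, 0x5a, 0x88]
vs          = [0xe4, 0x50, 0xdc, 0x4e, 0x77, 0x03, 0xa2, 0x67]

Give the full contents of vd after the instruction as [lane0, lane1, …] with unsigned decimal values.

vd = [358, 154, 345, 268, 174, 22, 252, 136]

VLMAX = VLEN×LMUL/SEW = 128×1/16 = 8
vl = min(AVL, VLMAX) = min(7, 8) = 7
  i=0: add(0x82,0xe4) → 358
  i=1: add(0x4a,0x50) → 154
  i=2: add(0x7d,0xdc) → 345
  i=3: add(0xbe,0x4e) → 268
  i=4: add(0x37,0x77) → 174
  i=5: add(0x13,0x03) → 22
  i=6: add(0x5a,0xa2) → 252
  i=7: tail/keep → 136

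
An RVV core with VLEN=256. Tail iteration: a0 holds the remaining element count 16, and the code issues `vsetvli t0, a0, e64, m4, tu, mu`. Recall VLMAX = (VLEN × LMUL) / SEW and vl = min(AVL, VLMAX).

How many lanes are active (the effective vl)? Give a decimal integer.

vl = 16

lanes per group: 256·4/64 = 16
AVL=16 ≤ VLMAX=16, so vl = 16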